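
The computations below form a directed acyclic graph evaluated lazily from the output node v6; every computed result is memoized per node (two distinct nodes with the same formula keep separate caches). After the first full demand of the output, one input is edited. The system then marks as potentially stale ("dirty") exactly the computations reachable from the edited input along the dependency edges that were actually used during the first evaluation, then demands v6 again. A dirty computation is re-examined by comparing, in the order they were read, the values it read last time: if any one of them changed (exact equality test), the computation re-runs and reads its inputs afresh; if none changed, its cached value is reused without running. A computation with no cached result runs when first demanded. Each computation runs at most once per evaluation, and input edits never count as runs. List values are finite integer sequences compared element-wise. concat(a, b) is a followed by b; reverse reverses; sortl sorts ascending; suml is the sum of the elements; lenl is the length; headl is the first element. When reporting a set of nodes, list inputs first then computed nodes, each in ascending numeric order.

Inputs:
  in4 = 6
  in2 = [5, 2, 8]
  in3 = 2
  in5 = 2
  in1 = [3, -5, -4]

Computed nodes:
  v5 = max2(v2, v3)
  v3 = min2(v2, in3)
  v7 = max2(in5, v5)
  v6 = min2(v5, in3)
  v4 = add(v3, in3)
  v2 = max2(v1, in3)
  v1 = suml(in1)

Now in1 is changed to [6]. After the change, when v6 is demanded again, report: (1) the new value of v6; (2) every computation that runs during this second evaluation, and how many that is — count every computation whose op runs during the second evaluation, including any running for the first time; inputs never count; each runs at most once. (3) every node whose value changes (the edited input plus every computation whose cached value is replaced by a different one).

First demand of the output computes:
  v1 = suml([3, -5, -4]) = -6
  v2 = max2(-6, 2) = 2
  v3 = min2(2, 2) = 2
  v5 = max2(2, 2) = 2
  v6 = min2(2, 2) = 2

After the edit, cleaning proceeds:
  v1: a read changed (in1 [3, -5, -4]->[6]) — executes, giving 6.
  v2: a read changed (v1 -6->6) — executes, giving 6.
  v3: a read changed (v2 2->6) — executes, giving 2 — identical to its old value.
  v5: a read changed (v2 2->6) — executes, giving 6.
  v6: a read changed (v5 2->6) — executes, giving 2 — identical to its old value.

Demanding v6 again yields 2.
5 computations run: v1, v2, v3, v5, v6.
The nodes whose values change: in1, v1, v2, v5.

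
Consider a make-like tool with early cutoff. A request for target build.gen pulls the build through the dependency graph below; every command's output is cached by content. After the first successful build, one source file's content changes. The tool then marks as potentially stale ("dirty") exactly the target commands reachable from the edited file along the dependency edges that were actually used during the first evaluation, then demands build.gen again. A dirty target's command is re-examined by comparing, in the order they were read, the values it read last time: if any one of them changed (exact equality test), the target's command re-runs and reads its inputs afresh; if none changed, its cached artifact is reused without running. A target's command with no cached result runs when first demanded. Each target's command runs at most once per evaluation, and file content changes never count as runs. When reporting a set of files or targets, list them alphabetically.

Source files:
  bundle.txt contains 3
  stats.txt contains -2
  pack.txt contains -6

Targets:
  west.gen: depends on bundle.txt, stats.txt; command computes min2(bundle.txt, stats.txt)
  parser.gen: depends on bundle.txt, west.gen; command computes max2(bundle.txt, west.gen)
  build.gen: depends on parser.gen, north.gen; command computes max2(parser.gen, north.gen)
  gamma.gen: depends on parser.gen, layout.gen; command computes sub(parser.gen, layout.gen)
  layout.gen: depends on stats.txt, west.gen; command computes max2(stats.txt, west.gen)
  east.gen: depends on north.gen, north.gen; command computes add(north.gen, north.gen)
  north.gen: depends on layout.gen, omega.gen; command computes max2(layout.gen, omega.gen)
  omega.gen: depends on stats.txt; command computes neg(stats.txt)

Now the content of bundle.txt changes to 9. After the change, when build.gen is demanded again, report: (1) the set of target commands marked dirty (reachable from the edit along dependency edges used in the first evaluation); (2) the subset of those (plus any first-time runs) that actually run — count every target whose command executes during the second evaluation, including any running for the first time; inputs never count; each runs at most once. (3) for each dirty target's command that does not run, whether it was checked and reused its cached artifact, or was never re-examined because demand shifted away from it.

First demand of the output computes:
  omega.gen = neg(-2) = 2
  west.gen = min2(3, -2) = -2
  layout.gen = max2(-2, -2) = -2
  north.gen = max2(-2, 2) = 2
  parser.gen = max2(3, -2) = 3
  build.gen = max2(3, 2) = 3

After the edit, cleaning proceeds:
  west.gen: a read changed (bundle.txt 3->9) — executes, giving -2 — identical to its old value.
  layout.gen: dirty, but its reads are unchanged (stats.txt unchanged, west.gen unchanged); cached -2 stands.
  north.gen: dirty, but its reads are unchanged (layout.gen unchanged, omega.gen unchanged); cached 2 stands.
  parser.gen: a read changed (bundle.txt 3->9) — executes, giving 9.
  build.gen: a read changed (parser.gen 3->9) — executes, giving 9.

Note where the cutoff bites: layout.gen is checked, finds nothing changed, and keeps its cache.

The edit dirties: build.gen, layout.gen, north.gen, parser.gen, west.gen.
3 target commands run: build.gen, parser.gen, west.gen.
Cache hits after checking: layout.gen, north.gen.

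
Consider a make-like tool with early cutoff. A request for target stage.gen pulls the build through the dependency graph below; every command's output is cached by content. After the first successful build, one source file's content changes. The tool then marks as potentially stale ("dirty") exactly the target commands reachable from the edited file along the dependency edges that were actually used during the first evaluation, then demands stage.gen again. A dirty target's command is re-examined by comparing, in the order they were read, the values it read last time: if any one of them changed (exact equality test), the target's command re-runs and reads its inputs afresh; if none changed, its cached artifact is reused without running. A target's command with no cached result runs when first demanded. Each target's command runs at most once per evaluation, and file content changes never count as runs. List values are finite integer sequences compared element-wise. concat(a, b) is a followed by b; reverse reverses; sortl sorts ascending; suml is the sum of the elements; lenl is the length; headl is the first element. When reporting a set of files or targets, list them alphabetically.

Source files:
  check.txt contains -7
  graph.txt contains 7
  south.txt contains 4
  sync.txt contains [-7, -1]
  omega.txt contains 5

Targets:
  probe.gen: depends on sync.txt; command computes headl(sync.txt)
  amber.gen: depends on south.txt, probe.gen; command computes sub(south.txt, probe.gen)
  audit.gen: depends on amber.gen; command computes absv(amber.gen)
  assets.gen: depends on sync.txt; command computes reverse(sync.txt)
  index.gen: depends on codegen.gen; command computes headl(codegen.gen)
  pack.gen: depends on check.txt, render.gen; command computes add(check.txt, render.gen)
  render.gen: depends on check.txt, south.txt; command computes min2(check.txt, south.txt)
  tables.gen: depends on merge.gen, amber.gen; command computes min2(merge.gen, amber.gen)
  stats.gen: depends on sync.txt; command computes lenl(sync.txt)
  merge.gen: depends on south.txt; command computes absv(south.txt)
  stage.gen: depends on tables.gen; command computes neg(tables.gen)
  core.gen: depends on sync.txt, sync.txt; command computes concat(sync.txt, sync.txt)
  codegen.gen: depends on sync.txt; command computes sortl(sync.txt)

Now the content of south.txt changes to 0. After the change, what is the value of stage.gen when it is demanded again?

Demanding stage.gen again yields 0.

First demand of the output computes:
  merge.gen = absv(4) = 4
  probe.gen = headl([-7, -1]) = -7
  amber.gen = sub(4, -7) = 11
  tables.gen = min2(4, 11) = 4
  stage.gen = neg(4) = -4

After the edit, cleaning proceeds:
  amber.gen: a read changed (south.txt 4->0) — executes, giving 7.
  merge.gen: a read changed (south.txt 4->0) — executes, giving 0.
  tables.gen: a read changed (merge.gen 4->0; amber.gen 11->7) — executes, giving 0.
  stage.gen: a read changed (tables.gen 4->0) — executes, giving 0.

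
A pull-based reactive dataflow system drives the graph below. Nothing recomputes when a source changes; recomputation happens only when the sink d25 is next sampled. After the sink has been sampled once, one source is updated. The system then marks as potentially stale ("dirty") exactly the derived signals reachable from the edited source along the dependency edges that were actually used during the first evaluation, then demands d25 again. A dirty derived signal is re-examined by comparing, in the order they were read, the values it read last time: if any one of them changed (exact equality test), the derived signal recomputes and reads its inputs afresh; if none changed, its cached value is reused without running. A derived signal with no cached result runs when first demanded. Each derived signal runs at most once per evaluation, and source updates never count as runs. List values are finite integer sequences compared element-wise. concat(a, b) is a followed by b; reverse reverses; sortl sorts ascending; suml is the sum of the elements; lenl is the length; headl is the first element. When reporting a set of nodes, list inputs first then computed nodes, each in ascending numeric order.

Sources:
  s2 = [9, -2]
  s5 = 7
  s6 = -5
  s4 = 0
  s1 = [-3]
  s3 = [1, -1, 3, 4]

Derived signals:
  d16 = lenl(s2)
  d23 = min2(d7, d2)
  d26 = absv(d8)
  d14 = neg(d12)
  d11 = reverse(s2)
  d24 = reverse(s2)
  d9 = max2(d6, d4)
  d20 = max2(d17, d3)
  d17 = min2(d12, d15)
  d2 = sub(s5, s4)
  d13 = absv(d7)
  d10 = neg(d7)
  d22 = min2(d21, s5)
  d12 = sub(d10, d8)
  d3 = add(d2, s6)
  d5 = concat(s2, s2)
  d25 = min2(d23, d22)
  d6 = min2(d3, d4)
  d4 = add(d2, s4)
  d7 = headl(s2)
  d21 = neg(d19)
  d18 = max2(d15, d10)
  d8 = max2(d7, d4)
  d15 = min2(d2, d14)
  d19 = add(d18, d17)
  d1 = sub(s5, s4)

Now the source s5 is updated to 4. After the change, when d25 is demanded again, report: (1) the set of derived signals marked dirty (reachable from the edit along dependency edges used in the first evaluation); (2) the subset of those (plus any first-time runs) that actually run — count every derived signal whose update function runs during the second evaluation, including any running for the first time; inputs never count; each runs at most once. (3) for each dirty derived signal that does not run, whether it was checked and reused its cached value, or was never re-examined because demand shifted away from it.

Marked dirty: d2, d4, d8, d12, d14, d15, d17, d18, d19, d21, d22, d23, d25.
Derived signals that run: d2, d4, d8, d15, d17, d18, d19, d21, d22, d23, d25 — 11 in total.
Checked but reused from cache: d12, d14.
Key observation: the cutoff stops propagation at d12 — its inputs' values are unchanged, so it reuses its cache.

First evaluation (everything demanded from the output):
  d2 = sub(7, 0) = 7
  d4 = add(7, 0) = 7
  d7 = headl([9, -2]) = 9
  d8 = max2(9, 7) = 9
  d10 = neg(9) = -9
  d12 = sub(-9, 9) = -18
  d14 = neg(-18) = 18
  d15 = min2(7, 18) = 7
  d17 = min2(-18, 7) = -18
  d18 = max2(7, -9) = 7
  d19 = add(7, -18) = -11
  d21 = neg(-11) = 11
  d22 = min2(11, 7) = 7
  d23 = min2(9, 7) = 7
  d25 = min2(7, 7) = 7

Propagation after the edit:
  d2: runs — s5 7->4; result 4.
  d4: runs — d2 7->4; result 4.
  d8: runs — d4 7->4; result 9 (same value as before).
  d12: checked — values it read are unchanged (d10 unchanged, d8 unchanged); reused cached -18 without running.
  d14: checked — values it read are unchanged (d12 unchanged); reused cached 18 without running.
  d15: runs — d2 7->4; result 4.
  d17: runs — d15 7->4; result -18 (same value as before).
  d18: runs — d15 7->4; result 4.
  d19: runs — d18 7->4; result -14.
  d21: runs — d19 -11->-14; result 14.
  d22: runs — d21 11->14; s5 7->4; result 4.
  d23: runs — d2 7->4; result 4.
  d25: runs — d23 7->4; d22 7->4; result 4.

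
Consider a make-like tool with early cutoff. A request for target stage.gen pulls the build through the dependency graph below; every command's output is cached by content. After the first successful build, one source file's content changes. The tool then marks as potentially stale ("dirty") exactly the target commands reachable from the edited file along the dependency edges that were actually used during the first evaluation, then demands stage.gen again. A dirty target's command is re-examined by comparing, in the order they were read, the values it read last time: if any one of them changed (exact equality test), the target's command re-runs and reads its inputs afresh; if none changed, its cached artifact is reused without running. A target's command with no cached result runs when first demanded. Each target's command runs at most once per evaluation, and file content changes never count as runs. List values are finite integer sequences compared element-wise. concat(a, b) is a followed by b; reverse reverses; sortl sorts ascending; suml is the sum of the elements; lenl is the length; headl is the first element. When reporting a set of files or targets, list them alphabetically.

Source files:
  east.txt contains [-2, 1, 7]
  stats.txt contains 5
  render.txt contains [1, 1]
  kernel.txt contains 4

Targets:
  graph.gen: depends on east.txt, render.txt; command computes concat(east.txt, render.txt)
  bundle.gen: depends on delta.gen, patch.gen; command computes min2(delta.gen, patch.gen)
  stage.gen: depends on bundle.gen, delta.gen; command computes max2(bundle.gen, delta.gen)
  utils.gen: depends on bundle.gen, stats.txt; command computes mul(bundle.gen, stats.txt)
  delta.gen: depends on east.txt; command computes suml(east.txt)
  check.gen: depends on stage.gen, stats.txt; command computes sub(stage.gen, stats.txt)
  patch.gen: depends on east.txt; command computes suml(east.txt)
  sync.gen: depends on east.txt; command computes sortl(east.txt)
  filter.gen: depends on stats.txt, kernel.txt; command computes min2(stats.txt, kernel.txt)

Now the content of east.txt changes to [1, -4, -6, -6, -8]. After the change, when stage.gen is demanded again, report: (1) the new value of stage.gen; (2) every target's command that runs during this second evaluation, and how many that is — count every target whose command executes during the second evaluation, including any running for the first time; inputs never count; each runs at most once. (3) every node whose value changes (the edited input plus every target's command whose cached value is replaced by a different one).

First demand of the output computes:
  delta.gen = suml([-2, 1, 7]) = 6
  patch.gen = suml([-2, 1, 7]) = 6
  bundle.gen = min2(6, 6) = 6
  stage.gen = max2(6, 6) = 6

After the edit, cleaning proceeds:
  delta.gen: a read changed (east.txt [-2, 1, 7]->[1, -4, -6, -6, -8]) — executes, giving -23.
  patch.gen: a read changed (east.txt [-2, 1, 7]->[1, -4, -6, -6, -8]) — executes, giving -23.
  bundle.gen: a read changed (delta.gen 6->-23; patch.gen 6->-23) — executes, giving -23.
  stage.gen: a read changed (bundle.gen 6->-23; delta.gen 6->-23) — executes, giving -23.

Demanding stage.gen again yields -23.
4 target commands run: bundle.gen, delta.gen, patch.gen, stage.gen.
The nodes whose values change: bundle.gen, delta.gen, east.txt, patch.gen, stage.gen.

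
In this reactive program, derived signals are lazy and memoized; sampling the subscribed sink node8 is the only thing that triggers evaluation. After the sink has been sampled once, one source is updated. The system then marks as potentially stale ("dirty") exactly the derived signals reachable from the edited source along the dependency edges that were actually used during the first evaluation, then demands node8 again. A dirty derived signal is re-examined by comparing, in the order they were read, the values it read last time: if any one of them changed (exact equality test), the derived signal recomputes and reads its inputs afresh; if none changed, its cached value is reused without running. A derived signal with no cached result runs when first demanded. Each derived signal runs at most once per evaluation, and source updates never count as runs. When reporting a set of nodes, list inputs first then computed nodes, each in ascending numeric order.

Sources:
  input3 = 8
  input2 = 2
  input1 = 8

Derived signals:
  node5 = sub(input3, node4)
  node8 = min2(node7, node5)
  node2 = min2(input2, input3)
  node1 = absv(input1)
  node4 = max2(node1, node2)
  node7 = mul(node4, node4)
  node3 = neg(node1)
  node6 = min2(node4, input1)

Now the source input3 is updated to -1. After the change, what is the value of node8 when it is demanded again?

First demand of the output computes:
  node1 = absv(8) = 8
  node2 = min2(2, 8) = 2
  node4 = max2(8, 2) = 8
  node5 = sub(8, 8) = 0
  node7 = mul(8, 8) = 64
  node8 = min2(64, 0) = 0

After the edit, cleaning proceeds:
  node2: a read changed (input3 8->-1) — executes, giving -1.
  node4: a read changed (node2 2->-1) — executes, giving 8 — identical to its old value.
  node5: a read changed (input3 8->-1) — executes, giving -9.
  node7: dirty, but its reads are unchanged (node4 unchanged, node4 unchanged); cached 64 stands.
  node8: a read changed (node5 0->-9) — executes, giving -9.

Note where the cutoff bites: node7 is checked, finds nothing changed, and keeps its cache.

Demanding node8 again yields -9.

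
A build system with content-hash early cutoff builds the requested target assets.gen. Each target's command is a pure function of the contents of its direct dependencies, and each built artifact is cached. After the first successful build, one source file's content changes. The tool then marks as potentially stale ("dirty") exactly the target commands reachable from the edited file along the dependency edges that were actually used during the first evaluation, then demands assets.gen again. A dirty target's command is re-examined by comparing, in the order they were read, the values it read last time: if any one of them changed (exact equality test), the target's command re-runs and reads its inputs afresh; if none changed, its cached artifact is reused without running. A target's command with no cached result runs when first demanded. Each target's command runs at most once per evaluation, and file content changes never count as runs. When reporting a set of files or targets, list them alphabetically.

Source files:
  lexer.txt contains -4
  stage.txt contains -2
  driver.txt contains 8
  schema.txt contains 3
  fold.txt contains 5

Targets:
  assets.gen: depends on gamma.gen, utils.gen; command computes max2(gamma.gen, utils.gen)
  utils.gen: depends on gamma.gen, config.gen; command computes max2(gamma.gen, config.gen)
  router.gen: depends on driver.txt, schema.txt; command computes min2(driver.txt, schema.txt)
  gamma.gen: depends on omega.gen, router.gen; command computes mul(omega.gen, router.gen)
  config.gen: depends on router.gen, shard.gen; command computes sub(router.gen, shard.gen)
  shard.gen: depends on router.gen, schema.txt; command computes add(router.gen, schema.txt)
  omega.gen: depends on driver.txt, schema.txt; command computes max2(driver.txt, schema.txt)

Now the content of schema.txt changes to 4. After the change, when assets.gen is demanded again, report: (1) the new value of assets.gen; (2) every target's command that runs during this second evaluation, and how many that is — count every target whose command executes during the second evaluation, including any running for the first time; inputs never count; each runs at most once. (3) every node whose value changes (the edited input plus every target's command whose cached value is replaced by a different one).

First evaluation (everything demanded from the output):
  omega.gen = max2(8, 3) = 8
  router.gen = min2(8, 3) = 3
  gamma.gen = mul(8, 3) = 24
  shard.gen = add(3, 3) = 6
  config.gen = sub(3, 6) = -3
  utils.gen = max2(24, -3) = 24
  assets.gen = max2(24, 24) = 24

Propagation after the edit:
  omega.gen: runs — schema.txt 3->4; result 8 (same value as before).
  router.gen: runs — schema.txt 3->4; result 4.
  gamma.gen: runs — router.gen 3->4; result 32.
  shard.gen: runs — router.gen 3->4; schema.txt 3->4; result 8.
  config.gen: runs — router.gen 3->4; shard.gen 6->8; result -4.
  utils.gen: runs — gamma.gen 24->32; config.gen -3->-4; result 32.
  assets.gen: runs — gamma.gen 24->32; utils.gen 24->32; result 32.

New value of assets.gen: 32.
Target commands that run: assets.gen, config.gen, gamma.gen, omega.gen, router.gen, shard.gen, utils.gen — 7 in total.
Values that change: assets.gen, config.gen, gamma.gen, router.gen, schema.txt, shard.gen, utils.gen.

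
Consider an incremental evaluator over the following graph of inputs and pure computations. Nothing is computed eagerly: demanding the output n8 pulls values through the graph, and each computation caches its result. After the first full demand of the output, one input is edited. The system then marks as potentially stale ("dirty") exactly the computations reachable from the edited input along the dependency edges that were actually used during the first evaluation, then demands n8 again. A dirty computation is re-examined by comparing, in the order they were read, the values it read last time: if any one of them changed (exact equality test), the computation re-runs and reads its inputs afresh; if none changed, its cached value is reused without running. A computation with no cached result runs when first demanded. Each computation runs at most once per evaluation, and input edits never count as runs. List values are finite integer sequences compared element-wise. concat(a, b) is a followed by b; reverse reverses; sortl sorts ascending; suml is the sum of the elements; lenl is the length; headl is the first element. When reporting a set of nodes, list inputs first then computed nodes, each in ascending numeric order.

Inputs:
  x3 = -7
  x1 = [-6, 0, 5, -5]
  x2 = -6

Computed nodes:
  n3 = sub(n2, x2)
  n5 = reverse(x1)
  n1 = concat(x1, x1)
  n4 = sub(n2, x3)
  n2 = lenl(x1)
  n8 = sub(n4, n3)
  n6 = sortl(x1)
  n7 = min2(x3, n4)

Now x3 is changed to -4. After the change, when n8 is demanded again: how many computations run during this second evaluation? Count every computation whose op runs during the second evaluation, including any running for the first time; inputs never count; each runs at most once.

Initial pass — values computed on the first demand:
  n2 = lenl([-6, 0, 5, -5]) = 4
  n3 = sub(4, -6) = 10
  n4 = sub(4, -7) = 11
  n8 = sub(11, 10) = 1

Second demand — change propagation:
  n4: re-runs because x3 -7->-4; new result 8.
  n8: re-runs because n4 11->8; new result -2.

Run set: n4, n8 (2 run).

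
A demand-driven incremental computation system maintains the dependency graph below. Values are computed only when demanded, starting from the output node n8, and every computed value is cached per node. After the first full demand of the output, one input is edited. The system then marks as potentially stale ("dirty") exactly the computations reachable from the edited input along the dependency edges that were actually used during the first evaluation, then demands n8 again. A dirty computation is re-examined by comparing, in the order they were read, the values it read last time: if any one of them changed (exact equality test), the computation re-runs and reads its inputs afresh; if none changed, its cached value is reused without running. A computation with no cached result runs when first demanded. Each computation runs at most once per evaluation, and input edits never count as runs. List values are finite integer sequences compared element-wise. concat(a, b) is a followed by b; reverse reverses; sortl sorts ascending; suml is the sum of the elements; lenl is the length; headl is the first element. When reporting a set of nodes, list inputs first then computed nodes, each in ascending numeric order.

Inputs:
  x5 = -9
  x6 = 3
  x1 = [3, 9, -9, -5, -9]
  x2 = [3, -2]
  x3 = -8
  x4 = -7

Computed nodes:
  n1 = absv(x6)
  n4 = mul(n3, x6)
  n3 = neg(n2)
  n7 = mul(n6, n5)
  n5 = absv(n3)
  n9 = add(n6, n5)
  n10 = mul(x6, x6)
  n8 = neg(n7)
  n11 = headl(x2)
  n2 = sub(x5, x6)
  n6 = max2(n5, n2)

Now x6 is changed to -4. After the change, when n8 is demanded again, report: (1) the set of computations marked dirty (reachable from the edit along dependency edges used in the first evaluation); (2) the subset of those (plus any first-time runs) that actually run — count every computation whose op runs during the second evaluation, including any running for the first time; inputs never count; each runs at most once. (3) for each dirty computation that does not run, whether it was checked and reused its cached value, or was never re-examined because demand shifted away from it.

First evaluation (everything demanded from the output):
  n2 = sub(-9, 3) = -12
  n3 = neg(-12) = 12
  n5 = absv(12) = 12
  n6 = max2(12, -12) = 12
  n7 = mul(12, 12) = 144
  n8 = neg(144) = -144

Propagation after the edit:
  n2: runs — x6 3->-4; result -5.
  n3: runs — n2 -12->-5; result 5.
  n5: runs — n3 12->5; result 5.
  n6: runs — n5 12->5; n2 -12->-5; result 5.
  n7: runs — n6 12->5; n5 12->5; result 25.
  n8: runs — n7 144->25; result -25.

Marked dirty: n2, n3, n5, n6, n7, n8.
Computations that run: n2, n3, n5, n6, n7, n8 — 6 in total.
Every dirty computation ran.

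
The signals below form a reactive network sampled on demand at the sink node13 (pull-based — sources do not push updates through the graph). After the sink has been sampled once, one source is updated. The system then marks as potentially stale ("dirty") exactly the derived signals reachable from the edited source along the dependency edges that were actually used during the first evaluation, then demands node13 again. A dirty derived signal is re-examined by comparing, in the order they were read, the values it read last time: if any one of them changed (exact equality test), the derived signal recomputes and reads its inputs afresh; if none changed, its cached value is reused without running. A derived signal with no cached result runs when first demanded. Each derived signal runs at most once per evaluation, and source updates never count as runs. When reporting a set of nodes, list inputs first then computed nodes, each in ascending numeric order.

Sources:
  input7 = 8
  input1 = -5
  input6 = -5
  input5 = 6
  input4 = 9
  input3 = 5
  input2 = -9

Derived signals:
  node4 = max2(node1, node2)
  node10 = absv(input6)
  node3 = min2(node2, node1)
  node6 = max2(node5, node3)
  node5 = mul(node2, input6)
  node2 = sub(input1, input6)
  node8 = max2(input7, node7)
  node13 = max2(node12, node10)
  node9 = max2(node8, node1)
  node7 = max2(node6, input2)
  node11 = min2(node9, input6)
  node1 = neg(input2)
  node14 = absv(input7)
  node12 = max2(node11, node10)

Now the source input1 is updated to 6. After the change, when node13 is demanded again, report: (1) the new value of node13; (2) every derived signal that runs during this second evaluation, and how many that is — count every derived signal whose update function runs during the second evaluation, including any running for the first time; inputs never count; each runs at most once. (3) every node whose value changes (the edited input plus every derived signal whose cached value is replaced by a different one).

Initial pass — values computed on the first demand:
  node1 = neg(-9) = 9
  node2 = sub(-5, -5) = 0
  node3 = min2(0, 9) = 0
  node5 = mul(0, -5) = 0
  node6 = max2(0, 0) = 0
  node7 = max2(0, -9) = 0
  node8 = max2(8, 0) = 8
  node9 = max2(8, 9) = 9
  node10 = absv(-5) = 5
  node11 = min2(9, -5) = -5
  node12 = max2(-5, 5) = 5
  node13 = max2(5, 5) = 5

Second demand — change propagation:
  node2: re-runs because input1 -5->6; new result 11.
  node3: re-runs because node2 0->11; new result 9.
  node5: re-runs because node2 0->11; new result -55.
  node6: re-runs because node5 0->-55; node3 0->9; new result 9.
  node7: re-runs because node6 0->9; new result 9.
  node8: re-runs because node7 0->9; new result 9.
  node9: re-runs because node8 8->9; new result 9 (unchanged).
  node11: re-examined; everything it read last time is the same (node9 unchanged, input6 unchanged) — cache -5 kept, no run.
  node12: re-examined; everything it read last time is the same (node11 unchanged, node10 unchanged) — cache 5 kept, no run.
  node13: re-examined; everything it read last time is the same (node12 unchanged, node10 unchanged) — cache 5 kept, no run.

The important point: node9 recomputes to an identical value, and the output ends up unchanged.

node13 now evaluates to 5.
Run set: node2, node3, node5, node6, node7, node8, node9 (7 run).
Changed values: input1, node2, node3, node5, node6, node7, node8.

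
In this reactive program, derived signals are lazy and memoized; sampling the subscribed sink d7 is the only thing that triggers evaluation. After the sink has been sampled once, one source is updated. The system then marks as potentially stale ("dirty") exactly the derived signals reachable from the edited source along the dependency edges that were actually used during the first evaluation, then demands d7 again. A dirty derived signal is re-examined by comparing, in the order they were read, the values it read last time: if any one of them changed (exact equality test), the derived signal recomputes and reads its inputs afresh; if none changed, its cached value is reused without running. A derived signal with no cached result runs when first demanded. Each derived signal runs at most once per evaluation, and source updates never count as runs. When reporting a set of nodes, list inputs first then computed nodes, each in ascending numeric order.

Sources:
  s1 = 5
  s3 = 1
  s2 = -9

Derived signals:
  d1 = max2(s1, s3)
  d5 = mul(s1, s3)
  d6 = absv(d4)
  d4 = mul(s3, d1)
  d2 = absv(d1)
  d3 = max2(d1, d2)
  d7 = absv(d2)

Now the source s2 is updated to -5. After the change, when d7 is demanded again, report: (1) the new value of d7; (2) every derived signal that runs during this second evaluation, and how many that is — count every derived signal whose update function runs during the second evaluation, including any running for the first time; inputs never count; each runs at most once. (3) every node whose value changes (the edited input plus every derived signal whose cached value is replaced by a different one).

Demanding d7 again yields 5.
0 derived signals run: none.
The nodes whose values change: s2.
Note the shortcut — nothing in the graph depends on s2 at all, so no recomputation happens.

First demand of the output computes:
  d1 = max2(5, 1) = 5
  d2 = absv(5) = 5
  d7 = absv(5) = 5

After the edit, cleaning proceeds:
  no node depends on s2 at all; the second demand re-runs nothing.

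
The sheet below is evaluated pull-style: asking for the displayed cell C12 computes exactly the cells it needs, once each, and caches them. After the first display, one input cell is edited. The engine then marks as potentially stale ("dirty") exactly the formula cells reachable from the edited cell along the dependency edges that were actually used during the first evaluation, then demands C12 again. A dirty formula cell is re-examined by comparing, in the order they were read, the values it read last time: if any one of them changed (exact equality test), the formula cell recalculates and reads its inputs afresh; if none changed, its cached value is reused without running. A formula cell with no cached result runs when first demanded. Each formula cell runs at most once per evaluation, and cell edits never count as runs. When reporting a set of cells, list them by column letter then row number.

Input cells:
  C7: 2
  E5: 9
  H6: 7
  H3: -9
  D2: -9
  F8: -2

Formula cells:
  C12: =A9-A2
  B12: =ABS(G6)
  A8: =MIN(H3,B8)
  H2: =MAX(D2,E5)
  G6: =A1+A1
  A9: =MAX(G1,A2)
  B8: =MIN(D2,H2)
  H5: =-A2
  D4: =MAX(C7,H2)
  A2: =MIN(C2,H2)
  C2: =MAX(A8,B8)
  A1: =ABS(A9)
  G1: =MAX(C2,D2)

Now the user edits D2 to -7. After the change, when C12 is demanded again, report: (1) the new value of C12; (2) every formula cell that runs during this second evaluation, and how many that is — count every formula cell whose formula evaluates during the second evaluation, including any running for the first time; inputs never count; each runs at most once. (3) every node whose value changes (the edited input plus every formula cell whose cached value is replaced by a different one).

First demand of the output computes:
  H2 = MAX(-9, 9) = 9
  B8 = MIN(-9, 9) = -9
  A8 = MIN(-9, -9) = -9
  C2 = MAX(-9, -9) = -9
  A2 = MIN(-9, 9) = -9
  G1 = MAX(-9, -9) = -9
  A9 = MAX(-9, -9) = -9
  C12 = -9 - -9 = 0

After the edit, cleaning proceeds:
  H2: a read changed (D2 -9->-7) — executes, giving 9 — identical to its old value.
  B8: a read changed (D2 -9->-7) — executes, giving -7.
  A8: a read changed (B8 -9->-7) — executes, giving -9 — identical to its old value.
  C2: a read changed (B8 -9->-7) — executes, giving -7.
  A2: a read changed (C2 -9->-7) — executes, giving -7.
  G1: a read changed (C2 -9->-7; D2 -9->-7) — executes, giving -7.
  A9: a read changed (G1 -9->-7; A2 -9->-7) — executes, giving -7.
  C12: a read changed (A9 -9->-7; A2 -9->-7) — executes, giving 0 — identical to its old value.

Demanding C12 again yields 0.
8 formula cells run: A2, A8, A9, B8, C2, C12, G1, H2.
The nodes whose values change: A2, A9, B8, C2, D2, G1.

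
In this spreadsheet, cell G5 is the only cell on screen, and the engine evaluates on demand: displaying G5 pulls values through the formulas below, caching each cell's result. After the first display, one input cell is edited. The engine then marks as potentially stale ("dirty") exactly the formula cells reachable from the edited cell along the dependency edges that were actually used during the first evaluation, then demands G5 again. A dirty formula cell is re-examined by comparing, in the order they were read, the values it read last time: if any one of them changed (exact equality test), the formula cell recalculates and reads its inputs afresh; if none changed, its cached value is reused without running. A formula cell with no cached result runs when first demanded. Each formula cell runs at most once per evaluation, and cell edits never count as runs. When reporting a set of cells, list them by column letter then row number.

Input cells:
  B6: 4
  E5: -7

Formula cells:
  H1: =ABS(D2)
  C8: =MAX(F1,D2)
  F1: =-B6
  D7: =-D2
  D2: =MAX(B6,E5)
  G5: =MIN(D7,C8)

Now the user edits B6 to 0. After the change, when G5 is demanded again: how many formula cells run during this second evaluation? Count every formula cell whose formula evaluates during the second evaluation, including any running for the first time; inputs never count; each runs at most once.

Run set: C8, D2, D7, F1, G5 (5 run).

Initial pass — values computed on the first demand:
  D2 = MAX(4, -7) = 4
  D7 = -(4) = -4
  F1 = -(4) = -4
  C8 = MAX(-4, 4) = 4
  G5 = MIN(-4, 4) = -4

Second demand — change propagation:
  D2: re-runs because B6 4->0; new result 0.
  D7: re-runs because D2 4->0; new result 0.
  F1: re-runs because B6 4->0; new result 0.
  C8: re-runs because F1 -4->0; D2 4->0; new result 0.
  G5: re-runs because D7 -4->0; C8 4->0; new result 0.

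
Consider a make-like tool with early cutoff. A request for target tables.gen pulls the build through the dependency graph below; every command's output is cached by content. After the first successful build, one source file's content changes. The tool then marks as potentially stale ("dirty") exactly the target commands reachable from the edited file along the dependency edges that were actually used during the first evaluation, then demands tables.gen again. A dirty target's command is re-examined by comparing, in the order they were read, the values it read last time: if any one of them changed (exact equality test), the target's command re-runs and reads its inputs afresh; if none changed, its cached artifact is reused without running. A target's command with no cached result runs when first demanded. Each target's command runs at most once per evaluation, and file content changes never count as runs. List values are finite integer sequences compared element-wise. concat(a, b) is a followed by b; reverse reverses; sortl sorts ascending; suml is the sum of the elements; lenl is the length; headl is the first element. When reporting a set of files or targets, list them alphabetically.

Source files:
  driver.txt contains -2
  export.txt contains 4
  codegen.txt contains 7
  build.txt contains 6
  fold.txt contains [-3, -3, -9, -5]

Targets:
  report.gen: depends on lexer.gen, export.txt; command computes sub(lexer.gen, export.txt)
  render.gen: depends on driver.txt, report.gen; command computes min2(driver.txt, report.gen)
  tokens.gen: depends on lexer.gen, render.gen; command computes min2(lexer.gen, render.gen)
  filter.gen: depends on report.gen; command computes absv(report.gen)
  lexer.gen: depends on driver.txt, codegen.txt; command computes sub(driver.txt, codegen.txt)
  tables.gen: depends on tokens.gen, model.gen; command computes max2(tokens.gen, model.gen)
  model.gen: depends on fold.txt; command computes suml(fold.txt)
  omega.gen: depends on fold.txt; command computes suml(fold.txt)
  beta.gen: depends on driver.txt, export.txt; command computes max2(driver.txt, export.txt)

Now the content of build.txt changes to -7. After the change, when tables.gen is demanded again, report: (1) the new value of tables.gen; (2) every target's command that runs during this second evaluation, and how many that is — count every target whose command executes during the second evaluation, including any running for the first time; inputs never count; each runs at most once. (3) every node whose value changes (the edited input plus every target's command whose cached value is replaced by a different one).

Demanding tables.gen again yields -13.
0 target commands run: none.
The nodes whose values change: build.txt.
Note the shortcut — nothing in the graph depends on build.txt at all, so no recomputation happens.

First demand of the output computes:
  lexer.gen = sub(-2, 7) = -9
  model.gen = suml([-3, -3, -9, -5]) = -20
  report.gen = sub(-9, 4) = -13
  render.gen = min2(-2, -13) = -13
  tokens.gen = min2(-9, -13) = -13
  tables.gen = max2(-13, -20) = -13

After the edit, cleaning proceeds:
  no node depends on build.txt at all; the second demand re-runs nothing.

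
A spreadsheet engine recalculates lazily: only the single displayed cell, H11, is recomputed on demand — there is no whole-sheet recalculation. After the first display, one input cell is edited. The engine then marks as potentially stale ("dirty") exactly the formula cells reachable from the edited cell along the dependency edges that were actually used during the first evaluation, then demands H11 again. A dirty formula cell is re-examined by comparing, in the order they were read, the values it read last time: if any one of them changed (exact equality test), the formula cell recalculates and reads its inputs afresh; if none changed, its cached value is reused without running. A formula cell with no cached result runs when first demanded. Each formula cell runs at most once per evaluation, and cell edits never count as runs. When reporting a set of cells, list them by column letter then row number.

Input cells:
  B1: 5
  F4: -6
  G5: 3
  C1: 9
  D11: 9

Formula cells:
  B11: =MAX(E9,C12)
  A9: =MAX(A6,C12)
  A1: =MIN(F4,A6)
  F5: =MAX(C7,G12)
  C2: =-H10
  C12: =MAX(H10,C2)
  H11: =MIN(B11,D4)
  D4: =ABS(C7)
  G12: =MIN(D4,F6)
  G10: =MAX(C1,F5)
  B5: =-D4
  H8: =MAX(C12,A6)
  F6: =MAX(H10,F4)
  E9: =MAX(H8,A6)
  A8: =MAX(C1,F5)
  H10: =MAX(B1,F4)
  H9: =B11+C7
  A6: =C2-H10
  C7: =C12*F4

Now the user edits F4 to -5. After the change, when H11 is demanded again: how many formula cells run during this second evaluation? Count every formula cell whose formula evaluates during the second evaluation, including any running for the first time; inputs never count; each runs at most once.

First evaluation (everything demanded from the output):
  H10 = MAX(5, -6) = 5
  C2 = -(5) = -5
  A6 = -5 - 5 = -10
  C12 = MAX(5, -5) = 5
  C7 = 5 * -6 = -30
  D4 = ABS(-30) = 30
  H8 = MAX(5, -10) = 5
  E9 = MAX(5, -10) = 5
  B11 = MAX(5, 5) = 5
  H11 = MIN(5, 30) = 5

Propagation after the edit:
  H10: runs — F4 -6->-5; result 5 (same value as before).
  C2: checked — values it read are unchanged (H10 unchanged); reused cached -5 without running.
  A6: checked — values it read are unchanged (C2 unchanged, H10 unchanged); reused cached -10 without running.
  C12: checked — values it read are unchanged (H10 unchanged, C2 unchanged); reused cached 5 without running.
  C7: runs — F4 -6->-5; result -25.
  D4: runs — C7 -30->-25; result 25.
  H8: checked — values it read are unchanged (C12 unchanged, A6 unchanged); reused cached 5 without running.
  E9: checked — values it read are unchanged (H8 unchanged, A6 unchanged); reused cached 5 without running.
  B11: checked — values it read are unchanged (E9 unchanged, C12 unchanged); reused cached 5 without running.
  H11: runs — D4 30->25; result 5 (same value as before).

Key observation: the cutoff stops propagation at C2 — its inputs' values are unchanged, so it reuses its cache.

Formula cells that run: C7, D4, H10, H11 — 4 in total.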